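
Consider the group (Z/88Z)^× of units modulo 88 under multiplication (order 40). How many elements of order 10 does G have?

28

Enumerating element orders in G gives 28 elements of order 10.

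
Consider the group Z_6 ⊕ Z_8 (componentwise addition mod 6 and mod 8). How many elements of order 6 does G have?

An element (a,b) has order lcm(ord(a), ord(b)); count pairs with lcm equal to 6.
Enumerating gives 6 such elements.

6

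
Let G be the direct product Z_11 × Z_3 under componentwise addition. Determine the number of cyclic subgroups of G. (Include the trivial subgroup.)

A cyclic subgroup of order d is generated by each of its φ(d) elements of order d, so the cyclic subgroups of order d number (#elements of order d)/φ(d).
Cyclic subgroups by order — order 1: 1; order 3: 1; order 11: 1; order 33: 1.
Total: 4.

4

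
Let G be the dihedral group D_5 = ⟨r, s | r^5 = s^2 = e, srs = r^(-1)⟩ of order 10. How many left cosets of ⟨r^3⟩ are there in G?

|⟨r^3⟩| = 5 and |G| = 10.
By Lagrange, [G : H] = |G|/|H| = 10/5 = 2.

2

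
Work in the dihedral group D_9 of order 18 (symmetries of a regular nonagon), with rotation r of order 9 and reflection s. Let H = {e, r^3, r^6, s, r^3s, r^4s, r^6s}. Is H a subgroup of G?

No

|H| = 7 does not divide |G| = 18, so by Lagrange H is not a subgroup.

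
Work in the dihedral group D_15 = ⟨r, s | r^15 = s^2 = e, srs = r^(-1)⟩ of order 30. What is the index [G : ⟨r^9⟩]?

6

|⟨r^9⟩| = 5 and |G| = 30.
By Lagrange, [G : H] = |G|/|H| = 30/5 = 6.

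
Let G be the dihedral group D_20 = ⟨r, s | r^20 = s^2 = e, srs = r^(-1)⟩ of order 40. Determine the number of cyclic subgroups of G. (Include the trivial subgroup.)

26

Group the elements of G by the cyclic subgroup they generate; each cyclic subgroup of order d accounts for φ(d) elements.
Cyclic subgroups by order — order 1: 1; order 2: 21; order 4: 1; order 5: 1; order 10: 1; order 20: 1.
Total: 26.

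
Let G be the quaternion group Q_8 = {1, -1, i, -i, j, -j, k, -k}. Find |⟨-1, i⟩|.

|⟨-1⟩| = 2 and |⟨i⟩| = 4, so |H| is a multiple of lcm(2, 4) = 4 and divides |G| = 8.
Closing under the operation: H = {1, -1, i, -i}, so |H| = 4.

4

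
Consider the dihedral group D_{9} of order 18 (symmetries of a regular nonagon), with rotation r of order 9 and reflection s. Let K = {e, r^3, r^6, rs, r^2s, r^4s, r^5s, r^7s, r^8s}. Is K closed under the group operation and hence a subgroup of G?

No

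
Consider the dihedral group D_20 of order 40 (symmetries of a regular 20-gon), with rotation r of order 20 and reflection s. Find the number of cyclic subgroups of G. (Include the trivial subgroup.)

A cyclic subgroup of order d is generated by each of its φ(d) elements of order d, so the cyclic subgroups of order d number (#elements of order d)/φ(d).
Cyclic subgroups by order — order 1: 1; order 2: 21; order 4: 1; order 5: 1; order 10: 1; order 20: 1.
Total: 26.

26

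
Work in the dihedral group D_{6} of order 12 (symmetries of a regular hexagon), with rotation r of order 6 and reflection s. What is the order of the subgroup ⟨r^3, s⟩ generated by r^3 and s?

|⟨r^3⟩| = 2 and |⟨s⟩| = 2, so |H| is a multiple of lcm(2, 2) = 2 and divides |G| = 12.
Closing under the operation: H = {e, r^3, s, r^3s}, so |H| = 4.

4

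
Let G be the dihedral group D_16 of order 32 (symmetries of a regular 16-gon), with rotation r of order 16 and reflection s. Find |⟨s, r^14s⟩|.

16

|⟨s⟩| = 2 and |⟨r^14s⟩| = 2, so |H| is a multiple of lcm(2, 2) = 2 and divides |G| = 32.
Closing under the operation: H = {e, r^2, r^4, r^6, r^8, r^10, r^12, r^14, s, r^2s, r^4s, r^6s, r^8s, r^10s, r^12s, r^14s}, so |H| = 16.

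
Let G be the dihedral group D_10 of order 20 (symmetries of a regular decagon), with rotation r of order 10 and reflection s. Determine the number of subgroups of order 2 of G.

|G| = 20 and 2 | 20, so subgroups of order 2 are possible by Lagrange.
The subgroups of order 2 are: {e, r^2s}; {e, r^3s}; {e, r^4s}; {e, r^5}; … (11 in all).
So G has 11 subgroups of order 2.

11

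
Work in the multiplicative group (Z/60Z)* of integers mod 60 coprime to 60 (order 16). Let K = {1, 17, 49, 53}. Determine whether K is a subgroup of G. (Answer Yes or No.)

Yes

|K| = 4 divides |G| = 16, consistent with Lagrange.
K contains the identity, every element's inverse is in K, and K is closed under ·: it is a subgroup.
In fact K = ⟨53⟩.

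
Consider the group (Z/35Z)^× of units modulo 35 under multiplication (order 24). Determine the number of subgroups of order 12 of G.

3

|G| = 24 and 12 | 24, so subgroups of order 12 are possible by Lagrange.
The subgroups of order 12 are: {1, 3, 4, 9, 11, 12, 13, 16, 17, 27, 29, 33}; {1, 2, 4, 8, 9, 11, 16, 18, 22, 23, 29, 32}; {1, 4, 6, 9, 11, 16, 19, 24, 26, 29, 31, 34}.
So G has 3 subgroups of order 12.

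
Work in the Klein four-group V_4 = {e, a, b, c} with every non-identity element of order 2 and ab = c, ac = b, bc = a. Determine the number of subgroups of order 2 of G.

3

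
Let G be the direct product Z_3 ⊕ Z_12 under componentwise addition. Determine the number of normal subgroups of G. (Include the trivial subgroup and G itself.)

18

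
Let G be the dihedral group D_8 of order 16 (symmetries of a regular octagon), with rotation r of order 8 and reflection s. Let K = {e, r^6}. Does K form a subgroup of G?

No

r^6 ∈ K but its inverse r^2 ∉ K, so K is not a subgroup.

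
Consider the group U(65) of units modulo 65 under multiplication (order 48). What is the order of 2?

Compute successive powers of 2 mod 65: 2, 4, 8, 16, 32, 64, 63, 61, …; 2^12 ≡ 1 (mod 65).
So |⟨2⟩| = 12.

12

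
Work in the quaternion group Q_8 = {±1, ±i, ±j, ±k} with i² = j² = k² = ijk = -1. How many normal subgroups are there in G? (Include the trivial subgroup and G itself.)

6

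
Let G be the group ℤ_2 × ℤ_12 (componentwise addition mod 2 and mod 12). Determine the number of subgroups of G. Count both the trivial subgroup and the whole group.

16

|G| = 24, so by Lagrange every subgroup order divides 24. Divisors: 1, 2, 3, 4, 6, 8, 12, 24.
Subgroups by order — order 1: 1; order 2: 3; order 3: 1; order 4: 3; order 6: 3; order 8: 1; order 12: 3; order 24: 1.
Total: 1 + 3 + 1 + 3 + 3 + 1 + 3 + 1 = 16.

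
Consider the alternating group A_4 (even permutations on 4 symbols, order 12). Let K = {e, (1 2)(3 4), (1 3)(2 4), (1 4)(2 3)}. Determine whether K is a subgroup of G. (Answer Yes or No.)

Yes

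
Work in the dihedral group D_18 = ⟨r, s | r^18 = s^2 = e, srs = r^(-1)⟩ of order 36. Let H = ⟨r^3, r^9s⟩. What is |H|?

|⟨r^3⟩| = 6 and |⟨r^9s⟩| = 2, so |H| is a multiple of lcm(6, 2) = 6 and divides |G| = 36.
Closing under the operation: H = {e, r^3, r^6, r^9, r^12, r^15, s, r^3s, r^6s, r^9s, r^12s, r^15s}, so |H| = 12.

12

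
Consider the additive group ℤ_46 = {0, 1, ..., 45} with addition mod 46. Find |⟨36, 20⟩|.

|⟨36⟩| = 23 and |⟨20⟩| = 23, so |H| is a multiple of lcm(23, 23) = 23 and divides |G| = 46.
Closing under the operation: H = {0, 2, 4, 6, 8, 10, 12, 14, 16, 18, 20, 22, 24, 26, 28, 30, 32, 34, 36, 38, 40, 42, 44}, so |H| = 23.

23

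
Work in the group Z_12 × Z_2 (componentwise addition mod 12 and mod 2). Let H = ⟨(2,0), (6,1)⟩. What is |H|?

|⟨(2,0)⟩| = 6 and |⟨(6,1)⟩| = 2, so |H| is a multiple of lcm(6, 2) = 6 and divides |G| = 24.
Closing under the operation: H = {(0,0), (0,1), (2,0), (2,1), (4,0), (4,1), (6,0), (6,1), (8,0), (8,1), (10,0), (10,1)}, so |H| = 12.

12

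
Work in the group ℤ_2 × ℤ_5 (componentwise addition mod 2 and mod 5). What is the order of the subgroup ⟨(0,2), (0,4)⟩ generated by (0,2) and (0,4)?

5

|⟨(0,2)⟩| = 5 and |⟨(0,4)⟩| = 5, so |H| is a multiple of lcm(5, 5) = 5 and divides |G| = 10.
Closing under the operation: H = {(0,0), (0,1), (0,2), (0,3), (0,4)}, so |H| = 5.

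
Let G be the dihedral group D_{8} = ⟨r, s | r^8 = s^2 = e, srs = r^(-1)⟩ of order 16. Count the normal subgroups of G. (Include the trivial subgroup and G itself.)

7

G has 19 subgroups. Checking conjugation-invariance by order — order 1: 1/1 normal; order 2: 1/9 normal; order 4: 1/5 normal; order 8: 3/3 normal; order 16: 1/1 normal.
Total normal subgroups: 7.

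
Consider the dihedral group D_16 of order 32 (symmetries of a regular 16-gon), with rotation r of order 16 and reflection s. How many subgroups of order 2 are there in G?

17

|G| = 32 and 2 | 32, so subgroups of order 2 are possible by Lagrange.
The subgroups of order 2 are: {e, r^10s}; {e, r^11s}; {e, r^12s}; {e, r^13s}; … (17 in all).
So G has 17 subgroups of order 2.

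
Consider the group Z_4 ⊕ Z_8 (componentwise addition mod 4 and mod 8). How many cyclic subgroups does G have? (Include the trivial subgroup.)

14

A cyclic subgroup of order d is generated by each of its φ(d) elements of order d, so the cyclic subgroups of order d number (#elements of order d)/φ(d).
Cyclic subgroups by order — order 1: 1; order 2: 3; order 4: 6; order 8: 4.
Total: 14.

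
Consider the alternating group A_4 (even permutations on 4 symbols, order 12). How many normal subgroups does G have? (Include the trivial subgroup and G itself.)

G has 10 subgroups. Checking conjugation-invariance by order — order 1: 1/1 normal; order 2: 0/3 normal; order 3: 0/4 normal; order 4: 1/1 normal; order 12: 1/1 normal.
Total normal subgroups: 3.

3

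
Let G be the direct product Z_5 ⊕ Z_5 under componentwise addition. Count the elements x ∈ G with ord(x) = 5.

24

An element (a,b) has order lcm(ord(a), ord(b)); count pairs with lcm equal to 5.
Enumerating gives 24 such elements.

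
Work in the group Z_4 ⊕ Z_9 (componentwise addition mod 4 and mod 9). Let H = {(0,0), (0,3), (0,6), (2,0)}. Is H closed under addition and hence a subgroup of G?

No

Closure fails: (0,3) + (2,0) = (2,3) ∉ H. So H is not a subgroup.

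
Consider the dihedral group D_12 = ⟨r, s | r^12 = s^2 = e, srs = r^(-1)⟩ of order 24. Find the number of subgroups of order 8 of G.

3

|G| = 24 and 8 | 24, so subgroups of order 8 are possible by Lagrange.
The subgroups of order 8 are: {e, r^3, r^6, r^9, rs, r^4s, r^7s, r^10s}; {e, r^3, r^6, r^9, r^2s, r^5s, r^8s, r^11s}; {e, r^3, r^6, r^9, s, r^3s, r^6s, r^9s}.
So G has 3 subgroups of order 8.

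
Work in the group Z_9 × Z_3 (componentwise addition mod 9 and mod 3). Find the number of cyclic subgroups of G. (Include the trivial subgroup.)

A cyclic subgroup of order d is generated by each of its φ(d) elements of order d, so the cyclic subgroups of order d number (#elements of order d)/φ(d).
Cyclic subgroups by order — order 1: 1; order 3: 4; order 9: 3.
Total: 8.

8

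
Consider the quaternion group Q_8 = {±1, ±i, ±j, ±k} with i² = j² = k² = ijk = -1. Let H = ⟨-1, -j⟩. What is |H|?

4

|⟨-1⟩| = 2 and |⟨-j⟩| = 4, so |H| is a multiple of lcm(2, 4) = 4 and divides |G| = 8.
Closing under the operation: H = {1, -1, j, -j}, so |H| = 4.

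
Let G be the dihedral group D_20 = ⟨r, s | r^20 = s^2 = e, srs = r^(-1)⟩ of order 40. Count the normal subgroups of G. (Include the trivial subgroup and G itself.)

9

G has 48 subgroups. Checking conjugation-invariance by order — order 1: 1/1 normal; order 2: 1/21 normal; order 4: 1/11 normal; order 5: 1/1 normal; order 8: 0/5 normal; order 10: 1/5 normal; order 20: 3/3 normal; order 40: 1/1 normal.
Total normal subgroups: 9.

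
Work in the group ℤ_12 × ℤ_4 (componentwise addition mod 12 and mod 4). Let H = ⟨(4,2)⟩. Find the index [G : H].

8

|⟨(4,2)⟩| = 6 and |G| = 48.
By Lagrange, [G : H] = |G|/|H| = 48/6 = 8.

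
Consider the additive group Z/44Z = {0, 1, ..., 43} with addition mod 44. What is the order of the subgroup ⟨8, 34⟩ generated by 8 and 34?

22

|⟨8⟩| = 11 and |⟨34⟩| = 22, so |H| is a multiple of lcm(11, 22) = 22 and divides |G| = 44.
Closing under the operation: H = {0, 2, 4, 6, 8, 10, 12, 14, 16, 18, 20, 22, 24, 26, 28, 30, 32, 34, 36, 38, 40, 42}, so |H| = 22.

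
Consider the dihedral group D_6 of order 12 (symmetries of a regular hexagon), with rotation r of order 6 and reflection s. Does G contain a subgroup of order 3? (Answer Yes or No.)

Yes

3 | 12. A subgroup of order 3 is {e, r^2, r^4}.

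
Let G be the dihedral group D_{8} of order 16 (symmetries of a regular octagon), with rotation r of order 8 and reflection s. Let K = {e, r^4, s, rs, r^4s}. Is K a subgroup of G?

No

|K| = 5 does not divide |G| = 16, so by Lagrange K is not a subgroup.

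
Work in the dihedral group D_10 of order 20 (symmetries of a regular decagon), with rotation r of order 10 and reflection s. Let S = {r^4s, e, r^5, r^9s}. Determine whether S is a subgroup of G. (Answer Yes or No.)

|S| = 4 divides |G| = 20, consistent with Lagrange.
S contains the identity, every element's inverse is in S, and S is closed under ·: it is a subgroup.

Yes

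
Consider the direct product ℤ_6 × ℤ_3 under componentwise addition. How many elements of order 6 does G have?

An element (a,b) has order lcm(ord(a), ord(b)); count pairs with lcm equal to 6.
Enumerating gives 8 such elements.

8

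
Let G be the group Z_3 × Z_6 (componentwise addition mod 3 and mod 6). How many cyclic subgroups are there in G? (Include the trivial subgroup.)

10

Group the elements of G by the cyclic subgroup they generate; each cyclic subgroup of order d accounts for φ(d) elements.
Cyclic subgroups by order — order 1: 1; order 2: 1; order 3: 4; order 6: 4.
Total: 10.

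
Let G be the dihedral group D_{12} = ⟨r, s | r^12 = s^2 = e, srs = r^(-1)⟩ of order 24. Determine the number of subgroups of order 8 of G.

3

|G| = 24 and 8 | 24, so subgroups of order 8 are possible by Lagrange.
The subgroups of order 8 are: {e, r^3, r^6, r^9, rs, r^4s, r^7s, r^10s}; {e, r^3, r^6, r^9, r^2s, r^5s, r^8s, r^11s}; {e, r^3, r^6, r^9, s, r^3s, r^6s, r^9s}.
So G has 3 subgroups of order 8.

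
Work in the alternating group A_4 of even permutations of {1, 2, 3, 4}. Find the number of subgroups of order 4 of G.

1

|G| = 12 and 4 | 12, so subgroups of order 4 are possible by Lagrange.
The subgroups of order 4 are: {e, (1 2)(3 4), (1 3)(2 4), (1 4)(2 3)}.
So G has 1 subgroup of order 4.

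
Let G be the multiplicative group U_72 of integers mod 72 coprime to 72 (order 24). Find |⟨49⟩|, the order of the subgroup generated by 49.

Compute successive powers of 49 mod 72: 49, 25, 1; 49^3 ≡ 1 (mod 72).
So |⟨49⟩| = 3.

3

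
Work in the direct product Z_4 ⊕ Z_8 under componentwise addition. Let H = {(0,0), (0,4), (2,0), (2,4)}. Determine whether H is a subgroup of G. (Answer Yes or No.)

Yes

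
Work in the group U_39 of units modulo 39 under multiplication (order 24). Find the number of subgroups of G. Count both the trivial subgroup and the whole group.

16

|G| = 24, so by Lagrange every subgroup order divides 24. Divisors: 1, 2, 3, 4, 6, 8, 12, 24.
Subgroups by order — order 1: 1; order 2: 3; order 3: 1; order 4: 3; order 6: 3; order 8: 1; order 12: 3; order 24: 1.
Total: 1 + 3 + 1 + 3 + 3 + 1 + 3 + 1 = 16.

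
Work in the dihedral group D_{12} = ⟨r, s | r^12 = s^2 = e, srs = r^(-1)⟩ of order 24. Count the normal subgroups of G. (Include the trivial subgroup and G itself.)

G has 34 subgroups. Checking conjugation-invariance by order — order 1: 1/1 normal; order 2: 1/13 normal; order 3: 1/1 normal; order 4: 1/7 normal; order 6: 1/5 normal; order 8: 0/3 normal; order 12: 3/3 normal; order 24: 1/1 normal.
Total normal subgroups: 9.

9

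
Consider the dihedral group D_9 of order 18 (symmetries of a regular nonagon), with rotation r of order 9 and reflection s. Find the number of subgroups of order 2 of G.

9

|G| = 18 and 2 | 18, so subgroups of order 2 are possible by Lagrange.
The subgroups of order 2 are: {e, r^2s}; {e, r^3s}; {e, r^4s}; {e, r^5s}; … (9 in all).
So G has 9 subgroups of order 2.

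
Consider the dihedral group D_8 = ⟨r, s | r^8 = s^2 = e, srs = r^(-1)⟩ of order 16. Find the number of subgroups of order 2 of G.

9

|G| = 16 and 2 | 16, so subgroups of order 2 are possible by Lagrange.
The subgroups of order 2 are: {e, r^2s}; {e, r^3s}; {e, r^4}; {e, r^4s}; … (9 in all).
So G has 9 subgroups of order 2.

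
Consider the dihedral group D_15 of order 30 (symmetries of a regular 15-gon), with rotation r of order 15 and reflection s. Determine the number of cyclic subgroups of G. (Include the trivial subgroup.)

Each element a generates a cyclic subgroup ⟨a⟩; distinct elements may generate the same one (a cyclic group of order d has φ(d) generators).
Cyclic subgroups by order — order 1: 1; order 2: 15; order 3: 1; order 5: 1; order 15: 1.
Total: 19.

19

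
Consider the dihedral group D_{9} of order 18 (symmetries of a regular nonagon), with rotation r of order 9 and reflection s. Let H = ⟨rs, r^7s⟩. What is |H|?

6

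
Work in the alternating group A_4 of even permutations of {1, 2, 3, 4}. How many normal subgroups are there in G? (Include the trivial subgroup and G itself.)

G has 10 subgroups. Checking conjugation-invariance by order — order 1: 1/1 normal; order 2: 0/3 normal; order 3: 0/4 normal; order 4: 1/1 normal; order 12: 1/1 normal.
Total normal subgroups: 3.

3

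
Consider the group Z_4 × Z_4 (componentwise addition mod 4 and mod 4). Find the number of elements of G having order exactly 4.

An element (a,b) has order lcm(ord(a), ord(b)); count pairs with lcm equal to 4.
Enumerating gives 12 such elements.

12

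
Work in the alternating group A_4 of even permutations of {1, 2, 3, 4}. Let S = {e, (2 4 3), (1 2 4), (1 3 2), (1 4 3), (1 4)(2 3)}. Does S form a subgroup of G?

(2 4 3) ∈ S but its inverse (2 3 4) ∉ S, so S is not a subgroup.

No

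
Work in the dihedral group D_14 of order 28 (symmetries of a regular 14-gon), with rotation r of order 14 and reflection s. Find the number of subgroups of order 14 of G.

3

|G| = 28 and 14 | 28, so subgroups of order 14 are possible by Lagrange.
The subgroups of order 14 are: {e, r, r^2, r^3, r^4, r^5, r^6, r^7, r^8, r^9, r^10, r^11, r^12, r^13}; {e, r^2, r^4, r^6, r^8, r^10, r^12, s, r^2s, r^4s, r^6s, r^8s, r^10s, r^12s}; {e, r^2, r^4, r^6, r^8, r^10, r^12, rs, r^3s, r^5s, r^7s, r^9s, r^11s, r^13s}.
So G has 3 subgroups of order 14.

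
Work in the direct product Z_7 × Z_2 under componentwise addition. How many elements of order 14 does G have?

An element (a,b) has order lcm(ord(a), ord(b)); count pairs with lcm equal to 14.
Enumerating gives 6 such elements.

6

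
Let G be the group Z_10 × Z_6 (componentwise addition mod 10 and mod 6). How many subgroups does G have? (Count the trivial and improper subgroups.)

|G| = 60, so by Lagrange every subgroup order divides 60. Divisors: 1, 2, 3, 4, 5, 6, 10, 12, 15, 20, 30, 60.
Subgroups by order — order 1: 1; order 2: 3; order 3: 1; order 4: 1; order 5: 1; order 6: 3; order 10: 3; order 12: 1; order 15: 1; order 20: 1; order 30: 3; order 60: 1.
Total: 1 + 3 + 1 + 1 + 1 + 3 + 3 + 1 + 1 + 1 + 3 + 1 = 20.

20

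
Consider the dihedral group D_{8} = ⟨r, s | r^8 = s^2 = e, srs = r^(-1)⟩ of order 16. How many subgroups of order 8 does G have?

3

|G| = 16 and 8 | 16, so subgroups of order 8 are possible by Lagrange.
The subgroups of order 8 are: {e, r, r^2, r^3, r^4, r^5, r^6, r^7}; {e, r^2, r^4, r^6, s, r^2s, r^4s, r^6s}; {e, r^2, r^4, r^6, rs, r^3s, r^5s, r^7s}.
So G has 3 subgroups of order 8.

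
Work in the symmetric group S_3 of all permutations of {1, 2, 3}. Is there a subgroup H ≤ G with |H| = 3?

Yes

3 | 6. A subgroup of order 3 is {e, (1 2 3), (1 3 2)}.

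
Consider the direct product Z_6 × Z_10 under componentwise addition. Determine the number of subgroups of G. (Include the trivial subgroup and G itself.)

20

|G| = 60, so by Lagrange every subgroup order divides 60. Divisors: 1, 2, 3, 4, 5, 6, 10, 12, 15, 20, 30, 60.
Subgroups by order — order 1: 1; order 2: 3; order 3: 1; order 4: 1; order 5: 1; order 6: 3; order 10: 3; order 12: 1; order 15: 1; order 20: 1; order 30: 3; order 60: 1.
Total: 1 + 3 + 1 + 1 + 1 + 3 + 3 + 1 + 1 + 1 + 3 + 1 = 20.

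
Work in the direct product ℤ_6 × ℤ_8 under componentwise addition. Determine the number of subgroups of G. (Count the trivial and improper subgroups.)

22

|G| = 48, so by Lagrange every subgroup order divides 48. Divisors: 1, 2, 3, 4, 6, 8, 12, 16, 24, 48.
Subgroups by order — order 1: 1; order 2: 3; order 3: 1; order 4: 3; order 6: 3; order 8: 3; order 12: 3; order 16: 1; order 24: 3; order 48: 1.
Total: 1 + 3 + 1 + 3 + 3 + 3 + 3 + 1 + 3 + 1 = 22.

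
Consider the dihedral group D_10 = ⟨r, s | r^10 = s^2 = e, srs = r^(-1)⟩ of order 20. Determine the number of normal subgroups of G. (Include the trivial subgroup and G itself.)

G has 22 subgroups. Checking conjugation-invariance by order — order 1: 1/1 normal; order 2: 1/11 normal; order 4: 0/5 normal; order 5: 1/1 normal; order 10: 3/3 normal; order 20: 1/1 normal.
Total normal subgroups: 7.

7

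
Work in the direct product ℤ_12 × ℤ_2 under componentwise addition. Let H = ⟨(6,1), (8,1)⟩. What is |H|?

12

|⟨(6,1)⟩| = 2 and |⟨(8,1)⟩| = 6, so |H| is a multiple of lcm(2, 6) = 6 and divides |G| = 24.
Closing under the operation: H = {(0,0), (0,1), (2,0), (2,1), (4,0), (4,1), (6,0), (6,1), (8,0), (8,1), (10,0), (10,1)}, so |H| = 12.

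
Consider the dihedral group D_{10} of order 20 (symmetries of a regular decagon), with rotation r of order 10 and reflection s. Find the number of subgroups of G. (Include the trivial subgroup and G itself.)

|G| = 20, so by Lagrange every subgroup order divides 20. Divisors: 1, 2, 4, 5, 10, 20.
Subgroups by order — order 1: 1; order 2: 11; order 4: 5; order 5: 1; order 10: 3; order 20: 1.
Total: 1 + 11 + 5 + 1 + 3 + 1 = 22.

22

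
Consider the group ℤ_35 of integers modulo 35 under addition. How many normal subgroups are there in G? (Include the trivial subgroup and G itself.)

4

G is abelian, so every subgroup is normal.
G has 4 subgroups in total, hence 4 normal subgroups.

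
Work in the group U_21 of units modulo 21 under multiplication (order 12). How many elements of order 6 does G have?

The elements of order 6 are: 2, 5, 10, 11, 17, 19.
That's 6.

6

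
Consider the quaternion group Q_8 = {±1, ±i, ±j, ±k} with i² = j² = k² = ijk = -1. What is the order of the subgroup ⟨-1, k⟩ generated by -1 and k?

|⟨-1⟩| = 2 and |⟨k⟩| = 4, so |H| is a multiple of lcm(2, 4) = 4 and divides |G| = 8.
Closing under the operation: H = {1, -1, k, -k}, so |H| = 4.

4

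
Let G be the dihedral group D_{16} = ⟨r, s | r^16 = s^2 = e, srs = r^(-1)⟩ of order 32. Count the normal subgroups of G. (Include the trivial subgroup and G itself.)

8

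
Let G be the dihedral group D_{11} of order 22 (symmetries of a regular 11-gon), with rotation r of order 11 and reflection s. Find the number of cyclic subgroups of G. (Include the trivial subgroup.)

13

A cyclic subgroup of order d is generated by each of its φ(d) elements of order d, so the cyclic subgroups of order d number (#elements of order d)/φ(d).
Cyclic subgroups by order — order 1: 1; order 2: 11; order 11: 1.
Total: 13.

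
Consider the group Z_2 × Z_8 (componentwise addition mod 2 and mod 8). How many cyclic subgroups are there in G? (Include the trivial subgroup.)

Each element a generates a cyclic subgroup ⟨a⟩; distinct elements may generate the same one (a cyclic group of order d has φ(d) generators).
Cyclic subgroups by order — order 1: 1; order 2: 3; order 4: 2; order 8: 2.
Total: 8.

8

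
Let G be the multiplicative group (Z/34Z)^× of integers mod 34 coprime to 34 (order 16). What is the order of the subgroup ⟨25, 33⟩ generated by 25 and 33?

8

|⟨25⟩| = 8 and |⟨33⟩| = 2, so |H| is a multiple of lcm(8, 2) = 8 and divides |G| = 16.
Closing under the operation: H = {1, 9, 13, 15, 19, 21, 25, 33}, so |H| = 8.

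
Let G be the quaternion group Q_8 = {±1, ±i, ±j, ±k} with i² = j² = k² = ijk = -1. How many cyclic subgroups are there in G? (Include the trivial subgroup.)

5

Each element a generates a cyclic subgroup ⟨a⟩; distinct elements may generate the same one (a cyclic group of order d has φ(d) generators).
Cyclic subgroups by order — order 1: 1; order 2: 1; order 4: 3.
Total: 5.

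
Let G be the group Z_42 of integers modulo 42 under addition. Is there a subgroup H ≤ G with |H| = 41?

No

41 does not divide |G| = 42, so by Lagrange no subgroup of order 41 exists.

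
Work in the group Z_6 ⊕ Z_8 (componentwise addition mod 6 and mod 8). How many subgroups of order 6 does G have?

3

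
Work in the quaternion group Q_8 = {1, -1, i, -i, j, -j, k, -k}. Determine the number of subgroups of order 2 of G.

|G| = 8 and 2 | 8, so subgroups of order 2 are possible by Lagrange.
The subgroups of order 2 are: {1, -1}.
So G has 1 subgroup of order 2.

1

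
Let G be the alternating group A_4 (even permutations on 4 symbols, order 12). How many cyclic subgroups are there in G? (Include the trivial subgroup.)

Each element a generates a cyclic subgroup ⟨a⟩; distinct elements may generate the same one (a cyclic group of order d has φ(d) generators).
Cyclic subgroups by order — order 1: 1; order 2: 3; order 3: 4.
Total: 8.

8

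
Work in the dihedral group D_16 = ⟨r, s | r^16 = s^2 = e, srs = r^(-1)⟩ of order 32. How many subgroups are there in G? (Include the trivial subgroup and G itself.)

|G| = 32, so by Lagrange every subgroup order divides 32. Divisors: 1, 2, 4, 8, 16, 32.
Subgroups by order — order 1: 1; order 2: 17; order 4: 9; order 8: 5; order 16: 3; order 32: 1.
Total: 1 + 17 + 9 + 5 + 3 + 1 = 36.

36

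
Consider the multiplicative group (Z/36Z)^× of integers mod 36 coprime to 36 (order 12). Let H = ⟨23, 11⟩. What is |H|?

6

|⟨23⟩| = 6 and |⟨11⟩| = 6, so |H| is a multiple of lcm(6, 6) = 6 and divides |G| = 12.
Closing under the operation: H = {1, 11, 13, 23, 25, 35}, so |H| = 6.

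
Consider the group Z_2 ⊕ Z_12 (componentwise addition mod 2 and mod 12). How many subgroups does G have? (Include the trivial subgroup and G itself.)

|G| = 24, so by Lagrange every subgroup order divides 24. Divisors: 1, 2, 3, 4, 6, 8, 12, 24.
Subgroups by order — order 1: 1; order 2: 3; order 3: 1; order 4: 3; order 6: 3; order 8: 1; order 12: 3; order 24: 1.
Total: 1 + 3 + 1 + 3 + 3 + 1 + 3 + 1 = 16.

16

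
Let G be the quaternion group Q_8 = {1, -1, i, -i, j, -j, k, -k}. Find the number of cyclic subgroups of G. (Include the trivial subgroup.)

Group the elements of G by the cyclic subgroup they generate; each cyclic subgroup of order d accounts for φ(d) elements.
Cyclic subgroups by order — order 1: 1; order 2: 1; order 4: 3.
Total: 5.

5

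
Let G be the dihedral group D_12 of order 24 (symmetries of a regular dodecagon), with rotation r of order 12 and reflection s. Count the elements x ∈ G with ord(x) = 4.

2

The elements of order 4 are: r^3, r^9.
That's 2.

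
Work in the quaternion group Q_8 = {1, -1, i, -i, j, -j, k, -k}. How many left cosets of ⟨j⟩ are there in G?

|⟨j⟩| = 4 and |G| = 8.
By Lagrange, [G : H] = |G|/|H| = 8/4 = 2.

2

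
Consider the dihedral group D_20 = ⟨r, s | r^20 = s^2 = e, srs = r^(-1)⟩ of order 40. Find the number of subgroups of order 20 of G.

|G| = 40 and 20 | 40, so subgroups of order 20 are possible by Lagrange.
The subgroups of order 20 are: {e, r, r^2, r^3, r^4, r^5, r^6, r^7, r^8, r^9, r^10, r^11, r^12, r^13, r^14, r^15, r^16, r^17, r^18, r^19}; {e, r^2, r^4, r^6, r^8, r^10, r^12, r^14, r^16, r^18, s, r^2s, r^4s, r^6s, r^8s, r^10s, r^12s, r^14s, r^16s, r^18s}; {e, r^2, r^4, r^6, r^8, r^10, r^12, r^14, r^16, r^18, rs, r^3s, r^5s, r^7s, r^9s, r^11s, r^13s, r^15s, r^17s, r^19s}.
So G has 3 subgroups of order 20.

3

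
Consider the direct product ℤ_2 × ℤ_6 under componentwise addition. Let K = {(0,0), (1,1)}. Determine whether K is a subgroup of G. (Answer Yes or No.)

(1,1) ∈ K but its inverse (1,5) ∉ K, so K is not a subgroup.

No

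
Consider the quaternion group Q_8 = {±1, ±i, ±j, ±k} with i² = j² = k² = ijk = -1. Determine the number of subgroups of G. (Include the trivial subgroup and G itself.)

|G| = 8, so by Lagrange every subgroup order divides 8. Divisors: 1, 2, 4, 8.
Subgroups by order — order 1: 1; order 2: 1; order 4: 3; order 8: 1.
Total: 1 + 1 + 3 + 1 = 6.

6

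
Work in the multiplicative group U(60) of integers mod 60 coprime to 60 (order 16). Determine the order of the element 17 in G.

4

Compute successive powers of 17 mod 60: 17, 49, 53, 1; 17^4 ≡ 1 (mod 60).
So |⟨17⟩| = 4.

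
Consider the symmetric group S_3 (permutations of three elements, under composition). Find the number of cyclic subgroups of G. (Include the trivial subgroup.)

5

A cyclic subgroup of order d is generated by each of its φ(d) elements of order d, so the cyclic subgroups of order d number (#elements of order d)/φ(d).
Cyclic subgroups by order — order 1: 1; order 2: 3; order 3: 1.
Total: 5.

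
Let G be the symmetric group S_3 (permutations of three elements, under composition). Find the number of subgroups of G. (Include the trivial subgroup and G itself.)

6

|G| = 6, so by Lagrange every subgroup order divides 6. Divisors: 1, 2, 3, 6.
Subgroups by order — order 1: 1; order 2: 3; order 3: 1; order 6: 1.
Total: 1 + 3 + 1 + 1 = 6.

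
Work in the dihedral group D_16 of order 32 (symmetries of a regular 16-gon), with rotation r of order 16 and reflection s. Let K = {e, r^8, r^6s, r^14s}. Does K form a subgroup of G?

|K| = 4 divides |G| = 32, consistent with Lagrange.
K contains the identity, every element's inverse is in K, and K is closed under ·: it is a subgroup.

Yes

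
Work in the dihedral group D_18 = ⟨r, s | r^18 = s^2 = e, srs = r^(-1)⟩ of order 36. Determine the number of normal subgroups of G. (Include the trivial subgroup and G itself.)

9

G has 45 subgroups. Checking conjugation-invariance by order — order 1: 1/1 normal; order 2: 1/19 normal; order 3: 1/1 normal; order 4: 0/9 normal; order 6: 1/7 normal; order 9: 1/1 normal; order 12: 0/3 normal; order 18: 3/3 normal; order 36: 1/1 normal.
Total normal subgroups: 9.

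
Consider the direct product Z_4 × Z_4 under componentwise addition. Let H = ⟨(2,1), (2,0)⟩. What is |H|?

8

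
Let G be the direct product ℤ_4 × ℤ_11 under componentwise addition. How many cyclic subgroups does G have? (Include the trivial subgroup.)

6

A cyclic subgroup of order d is generated by each of its φ(d) elements of order d, so the cyclic subgroups of order d number (#elements of order d)/φ(d).
Cyclic subgroups by order — order 1: 1; order 2: 1; order 4: 1; order 11: 1; order 22: 1; order 44: 1.
Total: 6.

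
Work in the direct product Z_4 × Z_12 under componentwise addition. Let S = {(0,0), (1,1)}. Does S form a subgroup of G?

No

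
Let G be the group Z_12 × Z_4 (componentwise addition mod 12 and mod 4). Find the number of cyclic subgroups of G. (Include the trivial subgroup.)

20

A cyclic subgroup of order d is generated by each of its φ(d) elements of order d, so the cyclic subgroups of order d number (#elements of order d)/φ(d).
Cyclic subgroups by order — order 1: 1; order 2: 3; order 3: 1; order 4: 6; order 6: 3; order 12: 6.
Total: 20.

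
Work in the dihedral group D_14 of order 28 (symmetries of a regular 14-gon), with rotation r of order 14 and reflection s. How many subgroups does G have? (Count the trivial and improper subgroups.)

28

|G| = 28, so by Lagrange every subgroup order divides 28. Divisors: 1, 2, 4, 7, 14, 28.
Subgroups by order — order 1: 1; order 2: 15; order 4: 7; order 7: 1; order 14: 3; order 28: 1.
Total: 1 + 15 + 7 + 1 + 3 + 1 = 28.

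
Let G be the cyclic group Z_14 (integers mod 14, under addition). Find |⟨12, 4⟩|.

7

|⟨12⟩| = 7 and |⟨4⟩| = 7, so |H| is a multiple of lcm(7, 7) = 7 and divides |G| = 14.
Closing under the operation: H = {0, 2, 4, 6, 8, 10, 12}, so |H| = 7.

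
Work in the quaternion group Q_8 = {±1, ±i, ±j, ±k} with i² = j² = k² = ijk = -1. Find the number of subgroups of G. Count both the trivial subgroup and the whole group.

6

|G| = 8, so by Lagrange every subgroup order divides 8. Divisors: 1, 2, 4, 8.
Subgroups by order — order 1: 1; order 2: 1; order 4: 3; order 8: 1.
Total: 1 + 1 + 3 + 1 = 6.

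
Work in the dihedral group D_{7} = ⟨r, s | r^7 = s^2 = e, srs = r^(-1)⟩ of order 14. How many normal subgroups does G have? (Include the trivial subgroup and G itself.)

G has 10 subgroups. Checking conjugation-invariance by order — order 1: 1/1 normal; order 2: 0/7 normal; order 7: 1/1 normal; order 14: 1/1 normal.
Total normal subgroups: 3.

3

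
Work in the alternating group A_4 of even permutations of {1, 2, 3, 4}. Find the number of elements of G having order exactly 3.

The elements of order 3 are: (2 3 4), (2 4 3), (1 2 3), (1 2 4), (1 3 2), (1 3 4), (1 4 2), (1 4 3).
That's 8.

8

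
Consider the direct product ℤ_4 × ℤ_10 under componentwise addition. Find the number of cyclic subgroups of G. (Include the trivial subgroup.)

Group the elements of G by the cyclic subgroup they generate; each cyclic subgroup of order d accounts for φ(d) elements.
Cyclic subgroups by order — order 1: 1; order 2: 3; order 4: 2; order 5: 1; order 10: 3; order 20: 2.
Total: 12.

12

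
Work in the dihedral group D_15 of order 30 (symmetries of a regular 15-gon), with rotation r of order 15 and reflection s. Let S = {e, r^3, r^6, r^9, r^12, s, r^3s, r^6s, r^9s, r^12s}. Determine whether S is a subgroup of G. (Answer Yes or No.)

|S| = 10 divides |G| = 30, consistent with Lagrange.
S contains the identity, every element's inverse is in S, and S is closed under ·: it is a subgroup.

Yes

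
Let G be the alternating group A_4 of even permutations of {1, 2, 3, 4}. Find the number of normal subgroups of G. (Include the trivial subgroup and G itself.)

G has 10 subgroups. Checking conjugation-invariance by order — order 1: 1/1 normal; order 2: 0/3 normal; order 3: 0/4 normal; order 4: 1/1 normal; order 12: 1/1 normal.
Total normal subgroups: 3.

3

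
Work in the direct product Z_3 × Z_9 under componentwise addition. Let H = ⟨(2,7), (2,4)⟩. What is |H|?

9

|⟨(2,7)⟩| = 9 and |⟨(2,4)⟩| = 9, so |H| is a multiple of lcm(9, 9) = 9 and divides |G| = 27.
Closing under the operation: H = {(0,0), (0,3), (0,6), (1,2), (1,5), (1,8), (2,1), (2,4), (2,7)}, so |H| = 9.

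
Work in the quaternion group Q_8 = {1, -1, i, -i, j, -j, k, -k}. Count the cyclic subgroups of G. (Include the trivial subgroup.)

Each element a generates a cyclic subgroup ⟨a⟩; distinct elements may generate the same one (a cyclic group of order d has φ(d) generators).
Cyclic subgroups by order — order 1: 1; order 2: 1; order 4: 3.
Total: 5.

5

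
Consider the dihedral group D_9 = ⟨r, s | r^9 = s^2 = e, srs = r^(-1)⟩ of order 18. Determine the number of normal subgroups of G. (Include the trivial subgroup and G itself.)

4

G has 16 subgroups. Checking conjugation-invariance by order — order 1: 1/1 normal; order 2: 0/9 normal; order 3: 1/1 normal; order 6: 0/3 normal; order 9: 1/1 normal; order 18: 1/1 normal.
Total normal subgroups: 4.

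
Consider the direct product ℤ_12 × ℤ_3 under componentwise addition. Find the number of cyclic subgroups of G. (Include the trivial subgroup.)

Group the elements of G by the cyclic subgroup they generate; each cyclic subgroup of order d accounts for φ(d) elements.
Cyclic subgroups by order — order 1: 1; order 2: 1; order 3: 4; order 4: 1; order 6: 4; order 12: 4.
Total: 15.

15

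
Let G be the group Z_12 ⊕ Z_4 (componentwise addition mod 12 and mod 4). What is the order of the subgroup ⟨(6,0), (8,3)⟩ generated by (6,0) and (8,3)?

|⟨(6,0)⟩| = 2 and |⟨(8,3)⟩| = 12, so |H| is a multiple of lcm(2, 12) = 12 and divides |G| = 48.
Closing under the operation: H = {(0,0), (0,1), (0,2), (0,3), (2,0), (2,1), (2,2), (2,3), (4,0), (4,1), (4,2), (4,3), (6,0), (6,1), (6,2), (6,3), (8,0), (8,1), (8,2), (8,3), (10,0), (10,1), (10,2), (10,3)}, so |H| = 24.

24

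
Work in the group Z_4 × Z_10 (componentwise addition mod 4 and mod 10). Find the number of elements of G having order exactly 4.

An element (a,b) has order lcm(ord(a), ord(b)); count pairs with lcm equal to 4.
Enumerating gives 4 such elements.

4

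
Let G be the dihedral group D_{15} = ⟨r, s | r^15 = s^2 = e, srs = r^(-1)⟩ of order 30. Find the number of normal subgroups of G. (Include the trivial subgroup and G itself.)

5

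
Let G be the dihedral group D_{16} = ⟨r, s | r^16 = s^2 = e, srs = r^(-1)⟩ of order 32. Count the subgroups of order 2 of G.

17

|G| = 32 and 2 | 32, so subgroups of order 2 are possible by Lagrange.
The subgroups of order 2 are: {e, r^10s}; {e, r^11s}; {e, r^12s}; {e, r^13s}; … (17 in all).
So G has 17 subgroups of order 2.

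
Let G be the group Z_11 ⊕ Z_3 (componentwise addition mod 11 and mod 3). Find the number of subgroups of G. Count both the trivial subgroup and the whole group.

4

|G| = 33, so by Lagrange every subgroup order divides 33. Divisors: 1, 3, 11, 33.
Subgroups by order — order 1: 1; order 3: 1; order 11: 1; order 33: 1.
Total: 1 + 1 + 1 + 1 = 4.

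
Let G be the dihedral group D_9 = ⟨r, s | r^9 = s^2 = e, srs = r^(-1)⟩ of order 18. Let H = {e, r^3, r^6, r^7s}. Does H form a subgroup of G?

No

|H| = 4 does not divide |G| = 18, so by Lagrange H is not a subgroup.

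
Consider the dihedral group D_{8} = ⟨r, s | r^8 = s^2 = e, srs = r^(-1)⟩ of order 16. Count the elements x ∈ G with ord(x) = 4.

The elements of order 4 are: r^2, r^6.
That's 2.

2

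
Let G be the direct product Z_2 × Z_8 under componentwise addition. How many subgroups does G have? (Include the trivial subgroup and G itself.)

|G| = 16, so by Lagrange every subgroup order divides 16. Divisors: 1, 2, 4, 8, 16.
Subgroups by order — order 1: 1; order 2: 3; order 4: 3; order 8: 3; order 16: 1.
Total: 1 + 3 + 3 + 3 + 1 = 11.

11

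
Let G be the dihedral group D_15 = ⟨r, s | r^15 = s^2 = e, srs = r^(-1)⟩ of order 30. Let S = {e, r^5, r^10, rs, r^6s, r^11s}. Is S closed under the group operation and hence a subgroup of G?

|S| = 6 divides |G| = 30, consistent with Lagrange.
S contains the identity, every element's inverse is in S, and S is closed under ·: it is a subgroup.

Yes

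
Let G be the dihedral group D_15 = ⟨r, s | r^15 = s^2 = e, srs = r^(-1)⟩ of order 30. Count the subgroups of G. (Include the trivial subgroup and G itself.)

|G| = 30, so by Lagrange every subgroup order divides 30. Divisors: 1, 2, 3, 5, 6, 10, 15, 30.
Subgroups by order — order 1: 1; order 2: 15; order 3: 1; order 5: 1; order 6: 5; order 10: 3; order 15: 1; order 30: 1.
Total: 1 + 15 + 1 + 1 + 5 + 3 + 1 + 1 = 28.

28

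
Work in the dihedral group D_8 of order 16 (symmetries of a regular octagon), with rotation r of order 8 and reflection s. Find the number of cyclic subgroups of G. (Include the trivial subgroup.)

Group the elements of G by the cyclic subgroup they generate; each cyclic subgroup of order d accounts for φ(d) elements.
Cyclic subgroups by order — order 1: 1; order 2: 9; order 4: 1; order 8: 1.
Total: 12.

12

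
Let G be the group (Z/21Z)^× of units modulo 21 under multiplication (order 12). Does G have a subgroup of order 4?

4 | 12. A subgroup of order 4 is {1, 8, 13, 20}.

Yes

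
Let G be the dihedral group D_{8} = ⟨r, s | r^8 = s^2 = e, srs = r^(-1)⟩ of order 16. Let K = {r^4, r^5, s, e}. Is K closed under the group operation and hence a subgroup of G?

No

r^5 ∈ K but its inverse r^3 ∉ K, so K is not a subgroup.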